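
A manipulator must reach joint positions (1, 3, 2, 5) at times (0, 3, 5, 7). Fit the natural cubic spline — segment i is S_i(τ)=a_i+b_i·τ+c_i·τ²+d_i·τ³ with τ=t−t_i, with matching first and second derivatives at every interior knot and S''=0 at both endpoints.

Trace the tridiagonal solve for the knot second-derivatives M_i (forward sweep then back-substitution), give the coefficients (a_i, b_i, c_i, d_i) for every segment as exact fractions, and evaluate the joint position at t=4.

  seg 0: a=1 b=68/57 c=0 d=-10/171
  seg 1: a=3 b=-22/57 c=-10/19 d=107/456
  seg 2: a=2 b=37/114 c=67/76 d=-67/456
S(4) = 353/152

Δ: Δ0=2/3, Δ1=-1/2, Δ2=3/2
row 1: diag=10, rhs=-7; c'=1/5, d'=-7/10
row 2: denom=8−2·1/5=38/5; d'=(12−2·-7/10)/(38/5)=67/38
back: M2=67/38
back: M1=-7/10−1/5·67/38=-20/19
M: M0=0, M1=-20/19, M2=67/38, M3=0
seg 0: a=1, c=M0/2=0, d=(M1−M0)/(6·3)=-10/171, b=Δ0−h0·(2M0+M1)/6=68/57
seg 1: a=3, c=M1/2=-10/19, d=(M2−M1)/(6·2)=107/456, b=Δ1−h1·(2M1+M2)/6=-22/57
seg 2: a=2, c=M2/2=67/76, d=(M3−M2)/(6·2)=-67/456, b=Δ2−h2·(2M2+M3)/6=37/114
t_q=4 → seg 1, τ=1; S=3+-22/57·τ+-10/19·τ²+107/456·τ³=353/152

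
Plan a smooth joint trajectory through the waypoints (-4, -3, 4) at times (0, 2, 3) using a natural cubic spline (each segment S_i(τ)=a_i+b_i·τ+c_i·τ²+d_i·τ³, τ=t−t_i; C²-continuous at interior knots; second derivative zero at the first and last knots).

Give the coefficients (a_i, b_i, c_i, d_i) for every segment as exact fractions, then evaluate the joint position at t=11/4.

Δ: Δ0=1/2, Δ1=7
row 1: diag=6, rhs=39; c'=1/6, d'=13/2
back: M1=13/2
M: M0=0, M1=13/2, M2=0
seg 0: a=-4, c=M0/2=0, d=(M1−M0)/(6·2)=13/24, b=Δ0−h0·(2M0+M1)/6=-5/3
seg 1: a=-3, c=M1/2=13/4, d=(M2−M1)/(6·1)=-13/12, b=Δ1−h1·(2M1+M2)/6=29/6
t_q=11/4 → seg 1, τ=3/4; S=-3+29/6·τ+13/4·τ²+-13/12·τ³=511/256

  seg 0: a=-4 b=-5/3 c=0 d=13/24
  seg 1: a=-3 b=29/6 c=13/4 d=-13/12
S(11/4) = 511/256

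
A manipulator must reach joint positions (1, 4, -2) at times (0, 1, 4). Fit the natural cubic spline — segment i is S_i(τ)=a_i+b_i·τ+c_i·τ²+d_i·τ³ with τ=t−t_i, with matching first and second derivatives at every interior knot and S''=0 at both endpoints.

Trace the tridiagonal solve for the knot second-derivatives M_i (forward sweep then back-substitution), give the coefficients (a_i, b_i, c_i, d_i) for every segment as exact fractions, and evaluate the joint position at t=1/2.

  seg 0: a=1 b=29/8 c=0 d=-5/8
  seg 1: a=4 b=7/4 c=-15/8 d=5/24
S(1/2) = 175/64

Δ: Δ0=3, Δ1=-2
row 1: diag=8, rhs=-30; c'=3/8, d'=-15/4
back: M1=-15/4
M: M0=0, M1=-15/4, M2=0
seg 0: a=1, c=M0/2=0, d=(M1−M0)/(6·1)=-5/8, b=Δ0−h0·(2M0+M1)/6=29/8
seg 1: a=4, c=M1/2=-15/8, d=(M2−M1)/(6·3)=5/24, b=Δ1−h1·(2M1+M2)/6=7/4
t_q=1/2 → seg 0, τ=1/2; S=1+29/8·τ+0·τ²+-5/8·τ³=175/64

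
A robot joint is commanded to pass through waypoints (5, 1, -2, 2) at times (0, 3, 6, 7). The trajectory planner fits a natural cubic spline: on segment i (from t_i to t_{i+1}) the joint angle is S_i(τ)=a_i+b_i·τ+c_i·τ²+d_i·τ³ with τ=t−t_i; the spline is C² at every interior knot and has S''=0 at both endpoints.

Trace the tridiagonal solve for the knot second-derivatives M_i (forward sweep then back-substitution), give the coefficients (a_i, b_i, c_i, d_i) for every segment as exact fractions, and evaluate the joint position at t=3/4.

Δ: Δ0=-4/3, Δ1=-1, Δ2=4
row 1: diag=12, rhs=2; c'=1/4, d'=1/6
row 2: denom=8−3·1/4=29/4; d'=(30−3·1/6)/(29/4)=118/29
back: M2=118/29
back: M1=1/6−1/4·118/29=-74/87
M: M0=0, M1=-74/87, M2=118/29, M3=0
seg 0: a=5, c=M0/2=0, d=(M1−M0)/(6·3)=-37/783, b=Δ0−h0·(2M0+M1)/6=-79/87
seg 1: a=1, c=M1/2=-37/87, d=(M2−M1)/(6·3)=214/783, b=Δ1−h1·(2M1+M2)/6=-190/87
seg 2: a=-2, c=M2/2=59/29, d=(M3−M2)/(6·1)=-59/87, b=Δ2−h2·(2M2+M3)/6=230/87
t_q=3/4 → seg 0, τ=3/4; S=5+-79/87·τ+0·τ²+-37/783·τ³=7979/1856

  seg 0: a=5 b=-79/87 c=0 d=-37/783
  seg 1: a=1 b=-190/87 c=-37/87 d=214/783
  seg 2: a=-2 b=230/87 c=59/29 d=-59/87
S(3/4) = 7979/1856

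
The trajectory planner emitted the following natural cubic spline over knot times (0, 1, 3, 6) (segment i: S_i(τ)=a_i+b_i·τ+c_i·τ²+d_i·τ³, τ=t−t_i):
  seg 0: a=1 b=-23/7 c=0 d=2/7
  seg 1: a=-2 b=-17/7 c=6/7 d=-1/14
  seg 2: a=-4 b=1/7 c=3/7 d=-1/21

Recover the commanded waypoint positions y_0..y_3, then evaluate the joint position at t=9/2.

y_0 = S_0(0) = a_0 = 1
y_1 = S_1(0) = a_1 = -2
y_2 = S_2(0) = a_2 = -4
y_3 = S_2(3) = -1
t_q=9/2 is in segment 2 (τ=3/2); S_2(τ)=-167/56

y_0=1 y_1=-2 y_2=-4 y_3=-1
S(9/2) = -167/56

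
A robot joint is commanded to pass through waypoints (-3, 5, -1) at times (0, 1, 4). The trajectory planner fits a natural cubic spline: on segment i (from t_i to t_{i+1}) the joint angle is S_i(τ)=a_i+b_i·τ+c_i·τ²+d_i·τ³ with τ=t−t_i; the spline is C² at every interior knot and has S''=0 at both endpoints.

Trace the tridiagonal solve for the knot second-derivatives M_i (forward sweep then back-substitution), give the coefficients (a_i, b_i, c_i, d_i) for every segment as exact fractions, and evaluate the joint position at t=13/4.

  seg 0: a=-3 b=37/4 c=0 d=-5/4
  seg 1: a=5 b=11/2 c=-15/4 d=5/12
S(13/4) = 803/256

Δ: Δ0=8, Δ1=-2
row 1: diag=8, rhs=-60; c'=3/8, d'=-15/2
back: M1=-15/2
M: M0=0, M1=-15/2, M2=0
seg 0: a=-3, c=M0/2=0, d=(M1−M0)/(6·1)=-5/4, b=Δ0−h0·(2M0+M1)/6=37/4
seg 1: a=5, c=M1/2=-15/4, d=(M2−M1)/(6·3)=5/12, b=Δ1−h1·(2M1+M2)/6=11/2
t_q=13/4 → seg 1, τ=9/4; S=5+11/2·τ+-15/4·τ²+5/12·τ³=803/256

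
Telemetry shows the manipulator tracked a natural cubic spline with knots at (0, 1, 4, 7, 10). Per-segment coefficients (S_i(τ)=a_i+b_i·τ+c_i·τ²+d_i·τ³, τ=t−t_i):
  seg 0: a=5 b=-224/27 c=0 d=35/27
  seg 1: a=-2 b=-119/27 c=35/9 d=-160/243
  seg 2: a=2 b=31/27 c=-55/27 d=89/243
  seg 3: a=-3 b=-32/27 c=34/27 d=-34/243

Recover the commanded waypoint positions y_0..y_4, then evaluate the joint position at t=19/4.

y_0=5 y_1=-2 y_2=2 y_3=-3 y_4=1
S(19/4) = 359/192

y_0 = S_0(0) = a_0 = 5
y_1 = S_1(0) = a_1 = -2
y_2 = S_2(0) = a_2 = 2
y_3 = S_3(0) = a_3 = -3
y_4 = S_3(3) = 1
t_q=19/4 is in segment 2 (τ=3/4); S_2(τ)=359/192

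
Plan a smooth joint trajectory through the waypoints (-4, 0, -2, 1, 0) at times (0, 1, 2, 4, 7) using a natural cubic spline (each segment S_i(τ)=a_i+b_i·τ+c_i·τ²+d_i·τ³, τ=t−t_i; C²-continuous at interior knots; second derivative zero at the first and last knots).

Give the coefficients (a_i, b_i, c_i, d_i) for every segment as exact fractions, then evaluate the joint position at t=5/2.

  seg 0: a=-4 b=1846/321 c=0 d=-562/321
  seg 1: a=0 b=160/321 c=-562/107 d=884/321
  seg 2: a=-2 b=-560/321 c=322/107 d=-1781/2568
  seg 3: a=1 b=1265/642 c=-493/428 d=493/3852
S(5/2) = -15111/6848

Δ: Δ0=4, Δ1=-2, Δ2=3/2, Δ3=-1/3
row 1: diag=4, rhs=-36; c'=1/4, d'=-9
row 2: denom=6−1·1/4=23/4; d'=(21−1·-9)/(23/4)=120/23
row 3: denom=10−2·8/23=214/23; d'=(-11−2·120/23)/(214/23)=-493/214
back: M3=-493/214
back: M2=120/23−8/23·-493/214=644/107
back: M1=-9−1/4·644/107=-1124/107
M: M0=0, M1=-1124/107, M2=644/107, M3=-493/214, M4=0
seg 0: a=-4, c=M0/2=0, d=(M1−M0)/(6·1)=-562/321, b=Δ0−h0·(2M0+M1)/6=1846/321
seg 1: a=0, c=M1/2=-562/107, d=(M2−M1)/(6·1)=884/321, b=Δ1−h1·(2M1+M2)/6=160/321
seg 2: a=-2, c=M2/2=322/107, d=(M3−M2)/(6·2)=-1781/2568, b=Δ2−h2·(2M2+M3)/6=-560/321
seg 3: a=1, c=M3/2=-493/428, d=(M4−M3)/(6·3)=493/3852, b=Δ3−h3·(2M3+M4)/6=1265/642
t_q=5/2 → seg 2, τ=1/2; S=-2+-560/321·τ+322/107·τ²+-1781/2568·τ³=-15111/6848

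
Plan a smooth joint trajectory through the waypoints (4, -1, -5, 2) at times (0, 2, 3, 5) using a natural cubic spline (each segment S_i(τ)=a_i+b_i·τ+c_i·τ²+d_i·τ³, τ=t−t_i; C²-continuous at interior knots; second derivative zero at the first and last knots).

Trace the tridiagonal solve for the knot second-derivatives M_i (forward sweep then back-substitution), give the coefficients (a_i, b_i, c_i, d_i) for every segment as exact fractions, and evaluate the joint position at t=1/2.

  seg 0: a=4 b=-109/70 c=0 d=-33/140
  seg 1: a=-1 b=-307/70 c=-99/70 d=9/5
  seg 2: a=-5 b=-127/70 c=279/70 d=-93/140
S(1/2) = 715/224

Δ: Δ0=-5/2, Δ1=-4, Δ2=7/2
row 1: diag=6, rhs=-9; c'=1/6, d'=-3/2
row 2: denom=6−1·1/6=35/6; d'=(45−1·-3/2)/(35/6)=279/35
back: M2=279/35
back: M1=-3/2−1/6·279/35=-99/35
M: M0=0, M1=-99/35, M2=279/35, M3=0
seg 0: a=4, c=M0/2=0, d=(M1−M0)/(6·2)=-33/140, b=Δ0−h0·(2M0+M1)/6=-109/70
seg 1: a=-1, c=M1/2=-99/70, d=(M2−M1)/(6·1)=9/5, b=Δ1−h1·(2M1+M2)/6=-307/70
seg 2: a=-5, c=M2/2=279/70, d=(M3−M2)/(6·2)=-93/140, b=Δ2−h2·(2M2+M3)/6=-127/70
t_q=1/2 → seg 0, τ=1/2; S=4+-109/70·τ+0·τ²+-33/140·τ³=715/224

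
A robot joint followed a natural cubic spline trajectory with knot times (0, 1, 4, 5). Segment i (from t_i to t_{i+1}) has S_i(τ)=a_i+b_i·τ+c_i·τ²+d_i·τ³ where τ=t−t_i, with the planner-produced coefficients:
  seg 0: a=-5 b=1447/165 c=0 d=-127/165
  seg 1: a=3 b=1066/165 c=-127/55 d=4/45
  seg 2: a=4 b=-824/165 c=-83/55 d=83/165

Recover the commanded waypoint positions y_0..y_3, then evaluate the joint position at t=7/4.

y_0=-5 y_1=3 y_2=4 y_3=-2
S(7/4) = 2897/440

y_0 = S_0(0) = a_0 = -5
y_1 = S_1(0) = a_1 = 3
y_2 = S_2(0) = a_2 = 4
y_3 = S_2(1) = -2
t_q=7/4 is in segment 1 (τ=3/4); S_1(τ)=2897/440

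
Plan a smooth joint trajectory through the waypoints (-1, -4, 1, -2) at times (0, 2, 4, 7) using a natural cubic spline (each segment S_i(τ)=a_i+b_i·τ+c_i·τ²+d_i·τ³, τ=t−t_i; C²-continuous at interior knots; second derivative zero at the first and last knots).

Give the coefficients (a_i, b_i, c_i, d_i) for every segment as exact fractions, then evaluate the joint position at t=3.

Δ: Δ0=-3/2, Δ1=5/2, Δ2=-1
row 1: diag=8, rhs=24; c'=1/4, d'=3
row 2: denom=10−2·1/4=19/2; d'=(-21−2·3)/(19/2)=-54/19
back: M2=-54/19
back: M1=3−1/4·-54/19=141/38
M: M0=0, M1=141/38, M2=-54/19, M3=0
seg 0: a=-1, c=M0/2=0, d=(M1−M0)/(6·2)=47/152, b=Δ0−h0·(2M0+M1)/6=-52/19
seg 1: a=-4, c=M1/2=141/76, d=(M2−M1)/(6·2)=-83/152, b=Δ1−h1·(2M1+M2)/6=37/38
seg 2: a=1, c=M2/2=-27/19, d=(M3−M2)/(6·3)=3/19, b=Δ2−h2·(2M2+M3)/6=35/19
t_q=3 → seg 1, τ=1; S=-4+37/38·τ+141/76·τ²+-83/152·τ³=-261/152

  seg 0: a=-1 b=-52/19 c=0 d=47/152
  seg 1: a=-4 b=37/38 c=141/76 d=-83/152
  seg 2: a=1 b=35/19 c=-27/19 d=3/19
S(3) = -261/152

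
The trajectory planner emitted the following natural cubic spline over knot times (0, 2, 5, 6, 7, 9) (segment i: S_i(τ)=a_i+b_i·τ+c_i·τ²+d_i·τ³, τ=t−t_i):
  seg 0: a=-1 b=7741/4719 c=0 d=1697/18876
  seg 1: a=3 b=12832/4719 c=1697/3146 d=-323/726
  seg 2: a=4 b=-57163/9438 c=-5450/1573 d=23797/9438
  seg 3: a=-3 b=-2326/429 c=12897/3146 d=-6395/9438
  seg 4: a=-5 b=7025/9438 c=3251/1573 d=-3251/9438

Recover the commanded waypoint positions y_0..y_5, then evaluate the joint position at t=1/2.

y_0 = S_0(0) = a_0 = -1
y_1 = S_1(0) = a_1 = 3
y_2 = S_2(0) = a_2 = 4
y_3 = S_3(0) = a_3 = -3
y_4 = S_4(0) = a_4 = -5
y_5 = S_4(2) = 2
t_q=1/2 is in segment 0 (τ=1/2); S_0(τ)=-8485/50336

y_0=-1 y_1=3 y_2=4 y_3=-3 y_4=-5 y_5=2
S(1/2) = -8485/50336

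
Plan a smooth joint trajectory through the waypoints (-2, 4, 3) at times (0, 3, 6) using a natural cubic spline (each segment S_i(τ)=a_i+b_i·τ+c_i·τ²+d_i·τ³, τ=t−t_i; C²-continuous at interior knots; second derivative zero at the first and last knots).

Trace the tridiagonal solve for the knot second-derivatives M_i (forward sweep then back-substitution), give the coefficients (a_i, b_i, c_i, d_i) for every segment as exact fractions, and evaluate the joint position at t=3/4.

  seg 0: a=-2 b=31/12 c=0 d=-7/108
  seg 1: a=4 b=5/6 c=-7/12 d=7/108
S(3/4) = -23/256

Δ: Δ0=2, Δ1=-1/3
row 1: diag=12, rhs=-14; c'=1/4, d'=-7/6
back: M1=-7/6
M: M0=0, M1=-7/6, M2=0
seg 0: a=-2, c=M0/2=0, d=(M1−M0)/(6·3)=-7/108, b=Δ0−h0·(2M0+M1)/6=31/12
seg 1: a=4, c=M1/2=-7/12, d=(M2−M1)/(6·3)=7/108, b=Δ1−h1·(2M1+M2)/6=5/6
t_q=3/4 → seg 0, τ=3/4; S=-2+31/12·τ+0·τ²+-7/108·τ³=-23/256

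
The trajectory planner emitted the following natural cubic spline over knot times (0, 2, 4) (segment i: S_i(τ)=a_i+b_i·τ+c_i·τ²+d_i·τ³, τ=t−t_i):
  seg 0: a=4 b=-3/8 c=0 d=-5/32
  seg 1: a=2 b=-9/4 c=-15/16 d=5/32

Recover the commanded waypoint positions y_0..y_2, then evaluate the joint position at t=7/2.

y_0 = S_0(0) = a_0 = 4
y_1 = S_1(0) = a_1 = 2
y_2 = S_1(2) = -5
t_q=7/2 is in segment 1 (τ=3/2); S_1(τ)=-757/256

y_0=4 y_1=2 y_2=-5
S(7/2) = -757/256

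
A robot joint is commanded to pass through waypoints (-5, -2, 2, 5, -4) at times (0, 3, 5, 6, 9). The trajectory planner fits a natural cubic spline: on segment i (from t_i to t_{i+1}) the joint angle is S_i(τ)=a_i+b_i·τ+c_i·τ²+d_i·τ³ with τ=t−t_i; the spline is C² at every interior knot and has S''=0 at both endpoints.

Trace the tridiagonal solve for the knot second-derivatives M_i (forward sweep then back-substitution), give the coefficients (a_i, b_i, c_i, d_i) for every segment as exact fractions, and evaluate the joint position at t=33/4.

Δ: Δ0=1, Δ1=2, Δ2=3, Δ3=-3
row 1: diag=10, rhs=6; c'=1/5, d'=3/5
row 2: denom=6−2·1/5=28/5; d'=(6−2·3/5)/(28/5)=6/7
row 3: denom=8−1·5/28=219/28; d'=(-36−1·6/7)/(219/28)=-344/73
back: M3=-344/73
back: M2=6/7−5/28·-344/73=124/73
back: M1=3/5−1/5·124/73=19/73
M: M0=0, M1=19/73, M2=124/73, M3=-344/73, M4=0
seg 0: a=-5, c=M0/2=0, d=(M1−M0)/(6·3)=19/1314, b=Δ0−h0·(2M0+M1)/6=127/146
seg 1: a=-2, c=M1/2=19/146, d=(M2−M1)/(6·2)=35/292, b=Δ1−h1·(2M1+M2)/6=92/73
seg 2: a=2, c=M2/2=62/73, d=(M3−M2)/(6·1)=-78/73, b=Δ2−h2·(2M2+M3)/6=235/73
seg 3: a=5, c=M3/2=-172/73, d=(M4−M3)/(6·3)=172/657, b=Δ3−h3·(2M3+M4)/6=125/73
t_q=33/4 → seg 3, τ=9/4; S=5+125/73·τ+-172/73·τ²+172/657·τ³=-109/1168

  seg 0: a=-5 b=127/146 c=0 d=19/1314
  seg 1: a=-2 b=92/73 c=19/146 d=35/292
  seg 2: a=2 b=235/73 c=62/73 d=-78/73
  seg 3: a=5 b=125/73 c=-172/73 d=172/657
S(33/4) = -109/1168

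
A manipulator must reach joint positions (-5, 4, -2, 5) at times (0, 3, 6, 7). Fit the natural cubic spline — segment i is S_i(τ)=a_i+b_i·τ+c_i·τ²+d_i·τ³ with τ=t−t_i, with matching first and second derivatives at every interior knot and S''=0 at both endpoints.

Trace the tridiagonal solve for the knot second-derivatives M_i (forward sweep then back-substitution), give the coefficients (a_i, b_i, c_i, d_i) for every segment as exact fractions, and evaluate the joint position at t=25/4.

  seg 0: a=-5 b=154/29 c=0 d=-67/261
  seg 1: a=4 b=-47/29 c=-67/29 d=190/261
  seg 2: a=-2 b=121/29 c=123/29 d=-41/29
S(25/4) = -1325/1856

Δ: Δ0=3, Δ1=-2, Δ2=7
row 1: diag=12, rhs=-30; c'=1/4, d'=-5/2
row 2: denom=8−3·1/4=29/4; d'=(54−3·-5/2)/(29/4)=246/29
back: M2=246/29
back: M1=-5/2−1/4·246/29=-134/29
M: M0=0, M1=-134/29, M2=246/29, M3=0
seg 0: a=-5, c=M0/2=0, d=(M1−M0)/(6·3)=-67/261, b=Δ0−h0·(2M0+M1)/6=154/29
seg 1: a=4, c=M1/2=-67/29, d=(M2−M1)/(6·3)=190/261, b=Δ1−h1·(2M1+M2)/6=-47/29
seg 2: a=-2, c=M2/2=123/29, d=(M3−M2)/(6·1)=-41/29, b=Δ2−h2·(2M2+M3)/6=121/29
t_q=25/4 → seg 2, τ=1/4; S=-2+121/29·τ+123/29·τ²+-41/29·τ³=-1325/1856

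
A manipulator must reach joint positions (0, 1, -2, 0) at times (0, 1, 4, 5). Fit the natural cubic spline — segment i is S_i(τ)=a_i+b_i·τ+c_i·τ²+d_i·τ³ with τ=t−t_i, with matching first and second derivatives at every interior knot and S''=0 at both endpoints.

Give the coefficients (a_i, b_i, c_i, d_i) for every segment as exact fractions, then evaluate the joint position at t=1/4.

  seg 0: a=0 b=16/11 c=0 d=-5/11
  seg 1: a=1 b=1/11 c=-15/11 d=1/3
  seg 2: a=-2 b=10/11 c=18/11 d=-6/11
S(1/4) = 251/704

Δ: Δ0=1, Δ1=-1, Δ2=2
row 1: diag=8, rhs=-12; c'=3/8, d'=-3/2
row 2: denom=8−3·3/8=55/8; d'=(18−3·-3/2)/(55/8)=36/11
back: M2=36/11
back: M1=-3/2−3/8·36/11=-30/11
M: M0=0, M1=-30/11, M2=36/11, M3=0
seg 0: a=0, c=M0/2=0, d=(M1−M0)/(6·1)=-5/11, b=Δ0−h0·(2M0+M1)/6=16/11
seg 1: a=1, c=M1/2=-15/11, d=(M2−M1)/(6·3)=1/3, b=Δ1−h1·(2M1+M2)/6=1/11
seg 2: a=-2, c=M2/2=18/11, d=(M3−M2)/(6·1)=-6/11, b=Δ2−h2·(2M2+M3)/6=10/11
t_q=1/4 → seg 0, τ=1/4; S=0+16/11·τ+0·τ²+-5/11·τ³=251/704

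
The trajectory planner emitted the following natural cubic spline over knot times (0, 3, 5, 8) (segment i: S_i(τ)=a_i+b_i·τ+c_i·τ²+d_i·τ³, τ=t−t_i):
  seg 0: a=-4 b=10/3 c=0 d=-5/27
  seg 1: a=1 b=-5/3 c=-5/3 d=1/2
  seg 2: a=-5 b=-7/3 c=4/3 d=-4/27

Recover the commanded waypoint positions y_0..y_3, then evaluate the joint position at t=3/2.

y_0 = S_0(0) = a_0 = -4
y_1 = S_1(0) = a_1 = 1
y_2 = S_2(0) = a_2 = -5
y_3 = S_2(3) = -4
t_q=3/2 is in segment 0 (τ=3/2); S_0(τ)=3/8

y_0=-4 y_1=1 y_2=-5 y_3=-4
S(3/2) = 3/8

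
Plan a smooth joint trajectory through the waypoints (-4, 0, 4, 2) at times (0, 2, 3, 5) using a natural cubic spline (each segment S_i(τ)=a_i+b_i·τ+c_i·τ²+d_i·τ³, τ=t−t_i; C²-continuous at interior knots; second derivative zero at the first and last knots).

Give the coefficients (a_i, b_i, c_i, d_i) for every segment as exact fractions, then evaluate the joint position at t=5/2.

Δ: Δ0=2, Δ1=4, Δ2=-1
row 1: diag=6, rhs=12; c'=1/6, d'=2
row 2: denom=6−1·1/6=35/6; d'=(-30−1·2)/(35/6)=-192/35
back: M2=-192/35
back: M1=2−1/6·-192/35=102/35
M: M0=0, M1=102/35, M2=-192/35, M3=0
seg 0: a=-4, c=M0/2=0, d=(M1−M0)/(6·2)=17/70, b=Δ0−h0·(2M0+M1)/6=36/35
seg 1: a=0, c=M1/2=51/35, d=(M2−M1)/(6·1)=-7/5, b=Δ1−h1·(2M1+M2)/6=138/35
seg 2: a=4, c=M2/2=-96/35, d=(M3−M2)/(6·2)=16/35, b=Δ2−h2·(2M2+M3)/6=93/35
t_q=5/2 → seg 1, τ=1/2; S=0+138/35·τ+51/35·τ²+-7/5·τ³=121/56

  seg 0: a=-4 b=36/35 c=0 d=17/70
  seg 1: a=0 b=138/35 c=51/35 d=-7/5
  seg 2: a=4 b=93/35 c=-96/35 d=16/35
S(5/2) = 121/56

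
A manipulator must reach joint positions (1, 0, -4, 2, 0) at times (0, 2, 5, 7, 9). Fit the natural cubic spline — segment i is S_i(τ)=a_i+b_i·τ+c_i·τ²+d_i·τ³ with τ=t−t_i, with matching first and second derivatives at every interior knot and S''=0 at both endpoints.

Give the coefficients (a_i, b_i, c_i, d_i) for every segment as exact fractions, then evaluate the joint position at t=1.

  seg 0: a=1 b=29/516 c=0 d=-287/2064
  seg 1: a=0 b=-208/129 c=-287/344 d=319/1032
  seg 2: a=-4 b=1783/1032 c=335/172 d=-2707/4128
  seg 3: a=2 b=851/516 c=-1367/688 d=1367/4128
S(1) = 631/688

Δ: Δ0=-1/2, Δ1=-4/3, Δ2=3, Δ3=-1
row 1: diag=10, rhs=-5; c'=3/10, d'=-1/2
row 2: denom=10−3·3/10=91/10; d'=(26−3·-1/2)/(91/10)=275/91
row 3: denom=8−2·20/91=688/91; d'=(-24−2·275/91)/(688/91)=-1367/344
back: M3=-1367/344
back: M2=275/91−20/91·-1367/344=335/86
back: M1=-1/2−3/10·335/86=-287/172
M: M0=0, M1=-287/172, M2=335/86, M3=-1367/344, M4=0
seg 0: a=1, c=M0/2=0, d=(M1−M0)/(6·2)=-287/2064, b=Δ0−h0·(2M0+M1)/6=29/516
seg 1: a=0, c=M1/2=-287/344, d=(M2−M1)/(6·3)=319/1032, b=Δ1−h1·(2M1+M2)/6=-208/129
seg 2: a=-4, c=M2/2=335/172, d=(M3−M2)/(6·2)=-2707/4128, b=Δ2−h2·(2M2+M3)/6=1783/1032
seg 3: a=2, c=M3/2=-1367/688, d=(M4−M3)/(6·2)=1367/4128, b=Δ3−h3·(2M3+M4)/6=851/516
t_q=1 → seg 0, τ=1; S=1+29/516·τ+0·τ²+-287/2064·τ³=631/688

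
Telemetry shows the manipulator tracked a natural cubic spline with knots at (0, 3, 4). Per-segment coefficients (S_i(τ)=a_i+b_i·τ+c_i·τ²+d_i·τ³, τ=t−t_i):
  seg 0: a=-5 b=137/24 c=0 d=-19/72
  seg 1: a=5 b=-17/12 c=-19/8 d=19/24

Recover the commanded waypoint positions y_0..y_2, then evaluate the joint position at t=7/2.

y_0=-5 y_1=5 y_2=2
S(7/2) = 243/64

y_0 = S_0(0) = a_0 = -5
y_1 = S_1(0) = a_1 = 5
y_2 = S_1(1) = 2
t_q=7/2 is in segment 1 (τ=1/2); S_1(τ)=243/64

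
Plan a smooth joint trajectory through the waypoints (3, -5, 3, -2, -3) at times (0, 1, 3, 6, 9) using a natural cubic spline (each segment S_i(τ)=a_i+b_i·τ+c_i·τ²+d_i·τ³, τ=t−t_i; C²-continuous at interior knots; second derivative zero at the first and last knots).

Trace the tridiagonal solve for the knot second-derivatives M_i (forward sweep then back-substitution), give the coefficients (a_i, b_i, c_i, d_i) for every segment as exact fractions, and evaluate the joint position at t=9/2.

  seg 0: a=3 b=-1070/103 c=0 d=246/103
  seg 1: a=-5 b=-332/103 c=738/103 d=-183/103
  seg 2: a=3 b=424/103 c=-360/103 d=1453/2781
  seg 3: a=-2 b=-283/103 c=373/309 d=-373/2781
S(9/2) = 2533/824

Δ: Δ0=-8, Δ1=4, Δ2=-5/3, Δ3=-1/3
row 1: diag=6, rhs=72; c'=1/3, d'=12
row 2: denom=10−2·1/3=28/3; d'=(-34−2·12)/(28/3)=-87/14
row 3: denom=12−3·9/28=309/28; d'=(8−3·-87/14)/(309/28)=746/309
back: M3=746/309
back: M2=-87/14−9/28·746/309=-720/103
back: M1=12−1/3·-720/103=1476/103
M: M0=0, M1=1476/103, M2=-720/103, M3=746/309, M4=0
seg 0: a=3, c=M0/2=0, d=(M1−M0)/(6·1)=246/103, b=Δ0−h0·(2M0+M1)/6=-1070/103
seg 1: a=-5, c=M1/2=738/103, d=(M2−M1)/(6·2)=-183/103, b=Δ1−h1·(2M1+M2)/6=-332/103
seg 2: a=3, c=M2/2=-360/103, d=(M3−M2)/(6·3)=1453/2781, b=Δ2−h2·(2M2+M3)/6=424/103
seg 3: a=-2, c=M3/2=373/309, d=(M4−M3)/(6·3)=-373/2781, b=Δ3−h3·(2M3+M4)/6=-283/103
t_q=9/2 → seg 2, τ=3/2; S=3+424/103·τ+-360/103·τ²+1453/2781·τ³=2533/824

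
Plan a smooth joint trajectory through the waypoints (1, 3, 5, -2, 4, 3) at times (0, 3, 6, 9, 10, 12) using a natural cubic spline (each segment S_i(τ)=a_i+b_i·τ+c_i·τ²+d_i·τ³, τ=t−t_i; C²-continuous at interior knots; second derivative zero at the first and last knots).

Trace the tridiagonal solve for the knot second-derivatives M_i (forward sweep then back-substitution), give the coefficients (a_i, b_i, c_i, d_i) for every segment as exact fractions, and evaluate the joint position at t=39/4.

Δ: Δ0=2/3, Δ1=2/3, Δ2=-7/3, Δ3=6, Δ4=-1/2
row 1: diag=12, rhs=0; c'=1/4, d'=0
row 2: denom=12−3·1/4=45/4; d'=(-18−3·0)/(45/4)=-8/5
row 3: denom=8−3·4/15=36/5; d'=(50−3·-8/5)/(36/5)=137/18
row 4: denom=6−1·5/36=211/36; d'=(-39−1·137/18)/(211/36)=-1678/211
back: M4=-1678/211
back: M3=137/18−5/36·-1678/211=1839/211
back: M2=-8/5−4/15·1839/211=-828/211
back: M1=0−1/4·-828/211=207/211
M: M0=0, M1=207/211, M2=-828/211, M3=1839/211, M4=-1678/211, M5=0
seg 0: a=1, c=M0/2=0, d=(M1−M0)/(6·3)=23/422, b=Δ0−h0·(2M0+M1)/6=223/1266
seg 1: a=3, c=M1/2=207/422, d=(M2−M1)/(6·3)=-115/422, b=Δ1−h1·(2M1+M2)/6=1043/633
seg 2: a=5, c=M2/2=-414/211, d=(M3−M2)/(6·3)=889/1266, b=Δ2−h2·(2M2+M3)/6=-3503/1266
seg 3: a=-2, c=M3/2=1839/422, d=(M4−M3)/(6·1)=-3517/1266, b=Δ3−h3·(2M3+M4)/6=2798/633
seg 4: a=4, c=M4/2=-839/211, d=(M5−M4)/(6·2)=839/1266, b=Δ4−h4·(2M4+M5)/6=6079/1266
t_q=39/4 → seg 3, τ=3/4; S=-2+2798/633·τ+1839/422·τ²+-3517/1266·τ³=70071/27008

  seg 0: a=1 b=223/1266 c=0 d=23/422
  seg 1: a=3 b=1043/633 c=207/422 d=-115/422
  seg 2: a=5 b=-3503/1266 c=-414/211 d=889/1266
  seg 3: a=-2 b=2798/633 c=1839/422 d=-3517/1266
  seg 4: a=4 b=6079/1266 c=-839/211 d=839/1266
S(39/4) = 70071/27008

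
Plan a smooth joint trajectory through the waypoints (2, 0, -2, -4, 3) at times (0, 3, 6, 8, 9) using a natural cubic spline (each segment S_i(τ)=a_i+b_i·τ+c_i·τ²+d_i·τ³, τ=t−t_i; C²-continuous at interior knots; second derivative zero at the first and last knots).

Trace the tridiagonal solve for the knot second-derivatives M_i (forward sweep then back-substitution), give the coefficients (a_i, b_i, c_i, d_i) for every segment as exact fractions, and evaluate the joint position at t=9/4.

  seg 0: a=2 b=-287/309 c=0 d=3/103
  seg 1: a=0 b=-44/309 c=27/103 d=-15/103
  seg 2: a=-2 b=-773/309 c=-108/103 d=278/309
  seg 3: a=-4 b=1267/309 c=448/103 d=-448/309
S(9/4) = 1595/6592

Δ: Δ0=-2/3, Δ1=-2/3, Δ2=-1, Δ3=7
row 1: diag=12, rhs=0; c'=1/4, d'=0
row 2: denom=10−3·1/4=37/4; d'=(-2−3·0)/(37/4)=-8/37
row 3: denom=6−2·8/37=206/37; d'=(48−2·-8/37)/(206/37)=896/103
back: M3=896/103
back: M2=-8/37−8/37·896/103=-216/103
back: M1=0−1/4·-216/103=54/103
M: M0=0, M1=54/103, M2=-216/103, M3=896/103, M4=0
seg 0: a=2, c=M0/2=0, d=(M1−M0)/(6·3)=3/103, b=Δ0−h0·(2M0+M1)/6=-287/309
seg 1: a=0, c=M1/2=27/103, d=(M2−M1)/(6·3)=-15/103, b=Δ1−h1·(2M1+M2)/6=-44/309
seg 2: a=-2, c=M2/2=-108/103, d=(M3−M2)/(6·2)=278/309, b=Δ2−h2·(2M2+M3)/6=-773/309
seg 3: a=-4, c=M3/2=448/103, d=(M4−M3)/(6·1)=-448/309, b=Δ3−h3·(2M3+M4)/6=1267/309
t_q=9/4 → seg 0, τ=9/4; S=2+-287/309·τ+0·τ²+3/103·τ³=1595/6592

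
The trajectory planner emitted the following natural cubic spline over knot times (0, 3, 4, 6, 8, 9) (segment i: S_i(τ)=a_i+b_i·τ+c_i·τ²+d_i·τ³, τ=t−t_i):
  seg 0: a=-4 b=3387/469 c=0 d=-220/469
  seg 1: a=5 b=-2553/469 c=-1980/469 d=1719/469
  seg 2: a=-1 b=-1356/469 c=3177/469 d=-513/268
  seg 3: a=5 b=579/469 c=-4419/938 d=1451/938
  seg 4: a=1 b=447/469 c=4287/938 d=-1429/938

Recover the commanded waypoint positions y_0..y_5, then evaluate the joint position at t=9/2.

y_0=-4 y_1=5 y_2=-1 y_3=5 y_4=1 y_5=5
S(9/2) = -14879/15008

y_0 = S_0(0) = a_0 = -4
y_1 = S_1(0) = a_1 = 5
y_2 = S_2(0) = a_2 = -1
y_3 = S_3(0) = a_3 = 5
y_4 = S_4(0) = a_4 = 1
y_5 = S_4(1) = 5
t_q=9/2 is in segment 2 (τ=1/2); S_2(τ)=-14879/15008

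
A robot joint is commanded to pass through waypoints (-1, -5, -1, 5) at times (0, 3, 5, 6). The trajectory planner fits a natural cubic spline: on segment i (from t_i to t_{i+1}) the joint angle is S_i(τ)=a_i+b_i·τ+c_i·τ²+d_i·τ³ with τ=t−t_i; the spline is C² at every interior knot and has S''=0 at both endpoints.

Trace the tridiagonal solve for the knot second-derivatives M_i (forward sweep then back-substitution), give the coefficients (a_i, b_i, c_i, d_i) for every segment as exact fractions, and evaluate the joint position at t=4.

Δ: Δ0=-4/3, Δ1=2, Δ2=6
row 1: diag=10, rhs=20; c'=1/5, d'=2
row 2: denom=6−2·1/5=28/5; d'=(24−2·2)/(28/5)=25/7
back: M2=25/7
back: M1=2−1/5·25/7=9/7
M: M0=0, M1=9/7, M2=25/7, M3=0
seg 0: a=-1, c=M0/2=0, d=(M1−M0)/(6·3)=1/14, b=Δ0−h0·(2M0+M1)/6=-83/42
seg 1: a=-5, c=M1/2=9/14, d=(M2−M1)/(6·2)=4/21, b=Δ1−h1·(2M1+M2)/6=-1/21
seg 2: a=-1, c=M2/2=25/14, d=(M3−M2)/(6·1)=-25/42, b=Δ2−h2·(2M2+M3)/6=101/21
t_q=4 → seg 1, τ=1; S=-5+-1/21·τ+9/14·τ²+4/21·τ³=-59/14

  seg 0: a=-1 b=-83/42 c=0 d=1/14
  seg 1: a=-5 b=-1/21 c=9/14 d=4/21
  seg 2: a=-1 b=101/21 c=25/14 d=-25/42
S(4) = -59/14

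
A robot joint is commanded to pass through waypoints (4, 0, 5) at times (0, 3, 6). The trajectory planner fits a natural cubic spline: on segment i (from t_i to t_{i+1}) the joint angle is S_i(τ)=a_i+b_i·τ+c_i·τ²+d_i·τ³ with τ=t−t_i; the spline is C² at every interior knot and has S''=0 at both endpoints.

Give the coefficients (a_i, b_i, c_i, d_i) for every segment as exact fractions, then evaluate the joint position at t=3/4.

Δ: Δ0=-4/3, Δ1=5/3
row 1: diag=12, rhs=18; c'=1/4, d'=3/2
back: M1=3/2
M: M0=0, M1=3/2, M2=0
seg 0: a=4, c=M0/2=0, d=(M1−M0)/(6·3)=1/12, b=Δ0−h0·(2M0+M1)/6=-25/12
seg 1: a=0, c=M1/2=3/4, d=(M2−M1)/(6·3)=-1/12, b=Δ1−h1·(2M1+M2)/6=1/6
t_q=3/4 → seg 0, τ=3/4; S=4+-25/12·τ+0·τ²+1/12·τ³=633/256

  seg 0: a=4 b=-25/12 c=0 d=1/12
  seg 1: a=0 b=1/6 c=3/4 d=-1/12
S(3/4) = 633/256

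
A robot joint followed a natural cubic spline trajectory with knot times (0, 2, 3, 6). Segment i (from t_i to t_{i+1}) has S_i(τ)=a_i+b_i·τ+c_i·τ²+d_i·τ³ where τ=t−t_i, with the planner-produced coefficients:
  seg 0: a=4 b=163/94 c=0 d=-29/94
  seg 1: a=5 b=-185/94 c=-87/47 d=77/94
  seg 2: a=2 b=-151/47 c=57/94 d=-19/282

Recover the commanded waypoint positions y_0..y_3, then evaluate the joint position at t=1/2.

y_0=4 y_1=5 y_2=2 y_3=-4
S(1/2) = 3631/752

y_0 = S_0(0) = a_0 = 4
y_1 = S_1(0) = a_1 = 5
y_2 = S_2(0) = a_2 = 2
y_3 = S_2(3) = -4
t_q=1/2 is in segment 0 (τ=1/2); S_0(τ)=3631/752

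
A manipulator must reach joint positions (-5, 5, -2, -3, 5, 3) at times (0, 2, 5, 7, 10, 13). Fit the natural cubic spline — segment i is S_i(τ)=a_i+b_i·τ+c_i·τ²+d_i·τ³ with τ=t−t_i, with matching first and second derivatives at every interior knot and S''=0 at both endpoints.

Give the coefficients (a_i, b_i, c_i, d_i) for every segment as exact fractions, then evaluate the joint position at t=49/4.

  seg 0: a=-5 b=21442/3207 c=0 d=-5407/12828
  seg 1: a=5 b=5221/3207 c=-5407/2138 d=23255/57726
  seg 2: a=-2 b=-17119/6414 c=3517/3207 d=-13/2138
  seg 3: a=-3 b=10549/6414 c=3400/3207 d=-4615/19242
  seg 4: a=5 b=4907/3207 c=-7045/6414 d=7045/57726
S(49/4) = 584587/136832

Δ: Δ0=5, Δ1=-7/3, Δ2=-1/2, Δ3=8/3, Δ4=-2/3
row 1: diag=10, rhs=-44; c'=3/10, d'=-22/5
row 2: denom=10−3·3/10=91/10; d'=(11−3·-22/5)/(91/10)=242/91
row 3: denom=10−2·20/91=870/91; d'=(19−2·242/91)/(870/91)=83/58
row 4: denom=12−3·91/290=3207/290; d'=(-20−3·83/58)/(3207/290)=-7045/3207
back: M4=-7045/3207
back: M3=83/58−91/290·-7045/3207=6800/3207
back: M2=242/91−20/91·6800/3207=7034/3207
back: M1=-22/5−3/10·7034/3207=-5407/1069
M: M0=0, M1=-5407/1069, M2=7034/3207, M3=6800/3207, M4=-7045/3207, M5=0
seg 0: a=-5, c=M0/2=0, d=(M1−M0)/(6·2)=-5407/12828, b=Δ0−h0·(2M0+M1)/6=21442/3207
seg 1: a=5, c=M1/2=-5407/2138, d=(M2−M1)/(6·3)=23255/57726, b=Δ1−h1·(2M1+M2)/6=5221/3207
seg 2: a=-2, c=M2/2=3517/3207, d=(M3−M2)/(6·2)=-13/2138, b=Δ2−h2·(2M2+M3)/6=-17119/6414
seg 3: a=-3, c=M3/2=3400/3207, d=(M4−M3)/(6·3)=-4615/19242, b=Δ3−h3·(2M3+M4)/6=10549/6414
seg 4: a=5, c=M4/2=-7045/6414, d=(M5−M4)/(6·3)=7045/57726, b=Δ4−h4·(2M4+M5)/6=4907/3207
t_q=49/4 → seg 4, τ=9/4; S=5+4907/3207·τ+-7045/6414·τ²+7045/57726·τ³=584587/136832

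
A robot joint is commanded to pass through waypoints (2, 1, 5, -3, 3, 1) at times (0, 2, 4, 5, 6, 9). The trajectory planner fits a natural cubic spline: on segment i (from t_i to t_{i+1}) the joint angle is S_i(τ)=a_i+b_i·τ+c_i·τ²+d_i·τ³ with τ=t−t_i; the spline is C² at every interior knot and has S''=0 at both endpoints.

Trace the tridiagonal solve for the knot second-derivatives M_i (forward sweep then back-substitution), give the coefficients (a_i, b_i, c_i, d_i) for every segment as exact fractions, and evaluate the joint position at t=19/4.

Δ: Δ0=-1/2, Δ1=2, Δ2=-8, Δ3=6, Δ4=-2/3
row 1: diag=8, rhs=15; c'=1/4, d'=15/8
row 2: denom=6−2·1/4=11/2; d'=(-60−2·15/8)/(11/2)=-255/22
row 3: denom=4−1·2/11=42/11; d'=(84−1·-255/22)/(42/11)=701/28
row 4: denom=8−1·11/42=325/42; d'=(-40−1·701/28)/(325/42)=-5463/650
back: M4=-5463/650
back: M3=701/28−11/42·-5463/650=8852/325
back: M2=-255/22−2/11·8852/325=-10753/650
back: M1=15/8−1/4·-10753/650=3907/650
M: M0=0, M1=3907/650, M2=-10753/650, M3=8852/325, M4=-5463/650, M5=0
seg 0: a=2, c=M0/2=0, d=(M1−M0)/(6·2)=3907/7800, b=Δ0−h0·(2M0+M1)/6=-2441/975
seg 1: a=1, c=M1/2=3907/1300, d=(M2−M1)/(6·2)=-733/390, b=Δ1−h1·(2M1+M2)/6=6839/1950
seg 2: a=5, c=M2/2=-10753/1300, d=(M3−M2)/(6·1)=2189/300, b=Δ2−h2·(2M2+M3)/6=-13699/1950
seg 3: a=-3, c=M3/2=4426/325, d=(M4−M3)/(6·1)=-23167/3900, b=Δ3−h3·(2M3+M4)/6=-1309/780
seg 4: a=3, c=M4/2=-5463/1300, d=(M5−M4)/(6·3)=607/1300, b=Δ4−h4·(2M4+M5)/6=15089/1950
t_q=19/4 → seg 2, τ=3/4; S=5+-13699/1950·τ+-10753/1300·τ²+2189/300·τ³=-153363/83200

  seg 0: a=2 b=-2441/975 c=0 d=3907/7800
  seg 1: a=1 b=6839/1950 c=3907/1300 d=-733/390
  seg 2: a=5 b=-13699/1950 c=-10753/1300 d=2189/300
  seg 3: a=-3 b=-1309/780 c=4426/325 d=-23167/3900
  seg 4: a=3 b=15089/1950 c=-5463/1300 d=607/1300
S(19/4) = -153363/83200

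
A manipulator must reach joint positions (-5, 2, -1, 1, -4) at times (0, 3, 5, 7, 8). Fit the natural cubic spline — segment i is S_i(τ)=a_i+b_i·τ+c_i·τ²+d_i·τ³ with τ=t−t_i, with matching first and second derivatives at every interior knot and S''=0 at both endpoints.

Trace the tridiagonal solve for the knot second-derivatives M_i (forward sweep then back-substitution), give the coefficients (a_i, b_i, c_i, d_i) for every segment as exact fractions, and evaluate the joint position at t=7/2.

  seg 0: a=-5 b=1229/312 c=0 d=-167/936
  seg 1: a=2 b=-137/156 c=-167/104 d=101/156
  seg 2: a=-1 b=73/156 c=237/104 d=-157/156
  seg 3: a=1 b=-389/156 c=-391/104 d=391/312
S(7/2) = 129/104

Δ: Δ0=7/3, Δ1=-3/2, Δ2=1, Δ3=-5
row 1: diag=10, rhs=-23; c'=1/5, d'=-23/10
row 2: denom=8−2·1/5=38/5; d'=(15−2·-23/10)/(38/5)=49/19
row 3: denom=6−2·5/19=104/19; d'=(-36−2·49/19)/(104/19)=-391/52
back: M3=-391/52
back: M2=49/19−5/19·-391/52=237/52
back: M1=-23/10−1/5·237/52=-167/52
M: M0=0, M1=-167/52, M2=237/52, M3=-391/52, M4=0
seg 0: a=-5, c=M0/2=0, d=(M1−M0)/(6·3)=-167/936, b=Δ0−h0·(2M0+M1)/6=1229/312
seg 1: a=2, c=M1/2=-167/104, d=(M2−M1)/(6·2)=101/156, b=Δ1−h1·(2M1+M2)/6=-137/156
seg 2: a=-1, c=M2/2=237/104, d=(M3−M2)/(6·2)=-157/156, b=Δ2−h2·(2M2+M3)/6=73/156
seg 3: a=1, c=M3/2=-391/104, d=(M4−M3)/(6·1)=391/312, b=Δ3−h3·(2M3+M4)/6=-389/156
t_q=7/2 → seg 1, τ=1/2; S=2+-137/156·τ+-167/104·τ²+101/156·τ³=129/104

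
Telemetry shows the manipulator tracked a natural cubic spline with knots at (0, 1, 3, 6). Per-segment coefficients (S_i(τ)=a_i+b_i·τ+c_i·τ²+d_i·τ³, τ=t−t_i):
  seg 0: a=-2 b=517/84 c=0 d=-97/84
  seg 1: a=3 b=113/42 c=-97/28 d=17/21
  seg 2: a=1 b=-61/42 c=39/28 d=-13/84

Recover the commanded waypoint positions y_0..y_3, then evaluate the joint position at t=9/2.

y_0 = S_0(0) = a_0 = -2
y_1 = S_1(0) = a_1 = 3
y_2 = S_2(0) = a_2 = 1
y_3 = S_2(3) = 5
t_q=9/2 is in segment 2 (τ=3/2); S_2(τ)=321/224

y_0=-2 y_1=3 y_2=1 y_3=5
S(9/2) = 321/224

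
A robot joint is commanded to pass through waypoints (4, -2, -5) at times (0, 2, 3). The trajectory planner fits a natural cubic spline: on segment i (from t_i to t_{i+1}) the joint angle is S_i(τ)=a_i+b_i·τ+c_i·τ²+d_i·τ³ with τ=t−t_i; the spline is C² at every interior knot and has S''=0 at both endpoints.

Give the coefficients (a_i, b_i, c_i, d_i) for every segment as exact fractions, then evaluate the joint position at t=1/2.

Δ: Δ0=-3, Δ1=-3
row 1: diag=6, rhs=0; c'=1/6, d'=0
back: M1=0
M: M0=0, M1=0, M2=0
seg 0: a=4, c=M0/2=0, d=(M1−M0)/(6·2)=0, b=Δ0−h0·(2M0+M1)/6=-3
seg 1: a=-2, c=M1/2=0, d=(M2−M1)/(6·1)=0, b=Δ1−h1·(2M1+M2)/6=-3
t_q=1/2 → seg 0, τ=1/2; S=4+-3·τ+0·τ²+0·τ³=5/2

  seg 0: a=4 b=-3 c=0 d=0
  seg 1: a=-2 b=-3 c=0 d=0
S(1/2) = 5/2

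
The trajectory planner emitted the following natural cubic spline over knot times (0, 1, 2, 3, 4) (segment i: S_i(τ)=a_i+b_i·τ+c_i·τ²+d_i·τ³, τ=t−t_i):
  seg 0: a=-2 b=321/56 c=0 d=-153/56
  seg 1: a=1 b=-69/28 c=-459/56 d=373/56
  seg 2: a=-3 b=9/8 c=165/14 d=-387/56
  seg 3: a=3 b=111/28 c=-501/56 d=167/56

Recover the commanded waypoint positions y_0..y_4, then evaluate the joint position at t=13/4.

y_0 = S_0(0) = a_0 = -2
y_1 = S_1(0) = a_1 = 1
y_2 = S_2(0) = a_2 = -3
y_3 = S_3(0) = a_3 = 3
y_4 = S_3(1) = 1
t_q=13/4 is in segment 3 (τ=1/4); S_3(τ)=1781/512

y_0=-2 y_1=1 y_2=-3 y_3=3 y_4=1
S(13/4) = 1781/512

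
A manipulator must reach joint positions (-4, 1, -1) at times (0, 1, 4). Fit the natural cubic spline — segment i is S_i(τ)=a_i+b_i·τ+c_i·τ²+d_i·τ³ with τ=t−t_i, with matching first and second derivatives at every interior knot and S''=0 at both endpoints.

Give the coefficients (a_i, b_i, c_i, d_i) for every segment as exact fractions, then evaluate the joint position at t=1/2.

  seg 0: a=-4 b=137/24 c=0 d=-17/24
  seg 1: a=1 b=43/12 c=-17/8 d=17/72
S(1/2) = -79/64

Δ: Δ0=5, Δ1=-2/3
row 1: diag=8, rhs=-34; c'=3/8, d'=-17/4
back: M1=-17/4
M: M0=0, M1=-17/4, M2=0
seg 0: a=-4, c=M0/2=0, d=(M1−M0)/(6·1)=-17/24, b=Δ0−h0·(2M0+M1)/6=137/24
seg 1: a=1, c=M1/2=-17/8, d=(M2−M1)/(6·3)=17/72, b=Δ1−h1·(2M1+M2)/6=43/12
t_q=1/2 → seg 0, τ=1/2; S=-4+137/24·τ+0·τ²+-17/24·τ³=-79/64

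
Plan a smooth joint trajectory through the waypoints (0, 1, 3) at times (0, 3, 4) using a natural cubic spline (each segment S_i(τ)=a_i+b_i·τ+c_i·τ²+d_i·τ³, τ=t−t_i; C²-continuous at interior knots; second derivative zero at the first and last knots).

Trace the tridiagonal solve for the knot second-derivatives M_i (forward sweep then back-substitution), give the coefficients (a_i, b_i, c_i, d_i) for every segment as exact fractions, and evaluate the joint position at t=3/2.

  seg 0: a=0 b=-7/24 c=0 d=5/72
  seg 1: a=1 b=19/12 c=5/8 d=-5/24
S(3/2) = -13/64

Δ: Δ0=1/3, Δ1=2
row 1: diag=8, rhs=10; c'=1/8, d'=5/4
back: M1=5/4
M: M0=0, M1=5/4, M2=0
seg 0: a=0, c=M0/2=0, d=(M1−M0)/(6·3)=5/72, b=Δ0−h0·(2M0+M1)/6=-7/24
seg 1: a=1, c=M1/2=5/8, d=(M2−M1)/(6·1)=-5/24, b=Δ1−h1·(2M1+M2)/6=19/12
t_q=3/2 → seg 0, τ=3/2; S=0+-7/24·τ+0·τ²+5/72·τ³=-13/64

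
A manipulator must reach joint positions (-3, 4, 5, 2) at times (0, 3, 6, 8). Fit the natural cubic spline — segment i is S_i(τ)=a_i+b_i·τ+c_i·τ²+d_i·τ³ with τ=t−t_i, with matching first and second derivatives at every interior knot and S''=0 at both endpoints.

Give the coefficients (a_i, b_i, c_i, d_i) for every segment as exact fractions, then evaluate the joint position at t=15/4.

  seg 0: a=-3 b=605/222 c=0 d=-29/666
  seg 1: a=4 b=172/111 c=-29/74 d=-1/222
  seg 2: a=5 b=-205/222 c=-16/37 d=8/111
S(15/4) = 23395/4736

Δ: Δ0=7/3, Δ1=1/3, Δ2=-3/2
row 1: diag=12, rhs=-12; c'=1/4, d'=-1
row 2: denom=10−3·1/4=37/4; d'=(-11−3·-1)/(37/4)=-32/37
back: M2=-32/37
back: M1=-1−1/4·-32/37=-29/37
M: M0=0, M1=-29/37, M2=-32/37, M3=0
seg 0: a=-3, c=M0/2=0, d=(M1−M0)/(6·3)=-29/666, b=Δ0−h0·(2M0+M1)/6=605/222
seg 1: a=4, c=M1/2=-29/74, d=(M2−M1)/(6·3)=-1/222, b=Δ1−h1·(2M1+M2)/6=172/111
seg 2: a=5, c=M2/2=-16/37, d=(M3−M2)/(6·2)=8/111, b=Δ2−h2·(2M2+M3)/6=-205/222
t_q=15/4 → seg 1, τ=3/4; S=4+172/111·τ+-29/74·τ²+-1/222·τ³=23395/4736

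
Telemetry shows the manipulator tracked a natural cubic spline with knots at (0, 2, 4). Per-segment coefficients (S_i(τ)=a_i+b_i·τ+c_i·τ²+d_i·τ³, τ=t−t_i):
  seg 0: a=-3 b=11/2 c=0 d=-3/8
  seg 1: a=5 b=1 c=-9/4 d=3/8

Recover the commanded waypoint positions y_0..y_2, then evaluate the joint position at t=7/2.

y_0=-3 y_1=5 y_2=1
S(7/2) = 173/64

y_0 = S_0(0) = a_0 = -3
y_1 = S_1(0) = a_1 = 5
y_2 = S_1(2) = 1
t_q=7/2 is in segment 1 (τ=3/2); S_1(τ)=173/64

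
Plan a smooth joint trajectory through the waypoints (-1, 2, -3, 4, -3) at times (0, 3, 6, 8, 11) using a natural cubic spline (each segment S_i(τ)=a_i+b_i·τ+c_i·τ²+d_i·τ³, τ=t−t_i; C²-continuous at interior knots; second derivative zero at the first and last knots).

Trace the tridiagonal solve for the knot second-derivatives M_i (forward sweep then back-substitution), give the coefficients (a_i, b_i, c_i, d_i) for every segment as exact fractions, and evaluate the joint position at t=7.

  seg 0: a=-1 b=400/177 c=0 d=-223/1593
  seg 1: a=2 b=-269/177 c=-223/177 d=643/1593
  seg 2: a=-3 b=322/177 c=140/59 d=-1085/1416
  seg 3: a=4 b=749/354 c=-525/236 d=175/708
S(7) = 201/472

Δ: Δ0=1, Δ1=-5/3, Δ2=7/2, Δ3=-7/3
row 1: diag=12, rhs=-16; c'=1/4, d'=-4/3
row 2: denom=10−3·1/4=37/4; d'=(31−3·-4/3)/(37/4)=140/37
row 3: denom=10−2·8/37=354/37; d'=(-35−2·140/37)/(354/37)=-525/118
back: M3=-525/118
back: M2=140/37−8/37·-525/118=280/59
back: M1=-4/3−1/4·280/59=-446/177
M: M0=0, M1=-446/177, M2=280/59, M3=-525/118, M4=0
seg 0: a=-1, c=M0/2=0, d=(M1−M0)/(6·3)=-223/1593, b=Δ0−h0·(2M0+M1)/6=400/177
seg 1: a=2, c=M1/2=-223/177, d=(M2−M1)/(6·3)=643/1593, b=Δ1−h1·(2M1+M2)/6=-269/177
seg 2: a=-3, c=M2/2=140/59, d=(M3−M2)/(6·2)=-1085/1416, b=Δ2−h2·(2M2+M3)/6=322/177
seg 3: a=4, c=M3/2=-525/236, d=(M4−M3)/(6·3)=175/708, b=Δ3−h3·(2M3+M4)/6=749/354
t_q=7 → seg 2, τ=1; S=-3+322/177·τ+140/59·τ²+-1085/1416·τ³=201/472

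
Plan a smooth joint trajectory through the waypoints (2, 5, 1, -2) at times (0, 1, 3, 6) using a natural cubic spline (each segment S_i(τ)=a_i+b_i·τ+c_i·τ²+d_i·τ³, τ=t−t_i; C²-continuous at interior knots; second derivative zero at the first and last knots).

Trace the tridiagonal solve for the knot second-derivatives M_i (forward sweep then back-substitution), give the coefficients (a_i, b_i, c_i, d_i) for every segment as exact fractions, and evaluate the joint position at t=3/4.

  seg 0: a=2 b=55/14 c=0 d=-13/14
  seg 1: a=5 b=8/7 c=-39/14 d=17/28
  seg 2: a=1 b=-19/7 c=6/7 d=-2/21
S(3/4) = 583/128

Δ: Δ0=3, Δ1=-2, Δ2=-1
row 1: diag=6, rhs=-30; c'=1/3, d'=-5
row 2: denom=10−2·1/3=28/3; d'=(6−2·-5)/(28/3)=12/7
back: M2=12/7
back: M1=-5−1/3·12/7=-39/7
M: M0=0, M1=-39/7, M2=12/7, M3=0
seg 0: a=2, c=M0/2=0, d=(M1−M0)/(6·1)=-13/14, b=Δ0−h0·(2M0+M1)/6=55/14
seg 1: a=5, c=M1/2=-39/14, d=(M2−M1)/(6·2)=17/28, b=Δ1−h1·(2M1+M2)/6=8/7
seg 2: a=1, c=M2/2=6/7, d=(M3−M2)/(6·3)=-2/21, b=Δ2−h2·(2M2+M3)/6=-19/7
t_q=3/4 → seg 0, τ=3/4; S=2+55/14·τ+0·τ²+-13/14·τ³=583/128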